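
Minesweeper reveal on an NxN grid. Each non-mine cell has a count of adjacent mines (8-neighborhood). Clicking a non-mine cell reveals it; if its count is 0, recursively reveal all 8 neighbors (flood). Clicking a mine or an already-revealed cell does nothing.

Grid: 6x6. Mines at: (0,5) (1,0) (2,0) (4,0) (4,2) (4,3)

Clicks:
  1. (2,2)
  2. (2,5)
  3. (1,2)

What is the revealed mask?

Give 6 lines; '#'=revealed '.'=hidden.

Answer: .####.
.#####
.#####
.#####
....##
....##

Derivation:
Click 1 (2,2) count=0: revealed 23 new [(0,1) (0,2) (0,3) (0,4) (1,1) (1,2) (1,3) (1,4) (1,5) (2,1) (2,2) (2,3) (2,4) (2,5) (3,1) (3,2) (3,3) (3,4) (3,5) (4,4) (4,5) (5,4) (5,5)] -> total=23
Click 2 (2,5) count=0: revealed 0 new [(none)] -> total=23
Click 3 (1,2) count=0: revealed 0 new [(none)] -> total=23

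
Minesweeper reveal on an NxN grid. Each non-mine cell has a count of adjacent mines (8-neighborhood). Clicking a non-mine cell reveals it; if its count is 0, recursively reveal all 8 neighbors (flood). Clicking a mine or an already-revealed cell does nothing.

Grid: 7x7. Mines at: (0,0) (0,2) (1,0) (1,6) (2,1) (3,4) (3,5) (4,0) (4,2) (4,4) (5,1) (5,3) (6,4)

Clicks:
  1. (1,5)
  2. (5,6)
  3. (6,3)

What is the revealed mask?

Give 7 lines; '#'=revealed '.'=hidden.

Click 1 (1,5) count=1: revealed 1 new [(1,5)] -> total=1
Click 2 (5,6) count=0: revealed 6 new [(4,5) (4,6) (5,5) (5,6) (6,5) (6,6)] -> total=7
Click 3 (6,3) count=2: revealed 1 new [(6,3)] -> total=8

Answer: .......
.....#.
.......
.......
.....##
.....##
...#.##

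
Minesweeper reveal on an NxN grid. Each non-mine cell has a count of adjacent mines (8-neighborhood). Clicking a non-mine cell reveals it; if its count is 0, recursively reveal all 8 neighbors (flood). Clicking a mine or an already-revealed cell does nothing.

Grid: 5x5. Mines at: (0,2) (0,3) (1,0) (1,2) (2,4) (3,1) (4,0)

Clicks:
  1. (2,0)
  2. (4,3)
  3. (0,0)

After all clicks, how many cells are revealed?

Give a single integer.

Click 1 (2,0) count=2: revealed 1 new [(2,0)] -> total=1
Click 2 (4,3) count=0: revealed 6 new [(3,2) (3,3) (3,4) (4,2) (4,3) (4,4)] -> total=7
Click 3 (0,0) count=1: revealed 1 new [(0,0)] -> total=8

Answer: 8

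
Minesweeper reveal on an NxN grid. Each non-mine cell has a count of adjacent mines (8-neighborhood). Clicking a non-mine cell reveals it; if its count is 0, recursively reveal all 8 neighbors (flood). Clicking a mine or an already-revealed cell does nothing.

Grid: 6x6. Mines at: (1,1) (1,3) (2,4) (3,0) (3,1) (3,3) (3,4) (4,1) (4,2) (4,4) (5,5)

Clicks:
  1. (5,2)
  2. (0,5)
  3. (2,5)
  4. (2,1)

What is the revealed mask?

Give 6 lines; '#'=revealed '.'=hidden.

Click 1 (5,2) count=2: revealed 1 new [(5,2)] -> total=1
Click 2 (0,5) count=0: revealed 4 new [(0,4) (0,5) (1,4) (1,5)] -> total=5
Click 3 (2,5) count=2: revealed 1 new [(2,5)] -> total=6
Click 4 (2,1) count=3: revealed 1 new [(2,1)] -> total=7

Answer: ....##
....##
.#...#
......
......
..#...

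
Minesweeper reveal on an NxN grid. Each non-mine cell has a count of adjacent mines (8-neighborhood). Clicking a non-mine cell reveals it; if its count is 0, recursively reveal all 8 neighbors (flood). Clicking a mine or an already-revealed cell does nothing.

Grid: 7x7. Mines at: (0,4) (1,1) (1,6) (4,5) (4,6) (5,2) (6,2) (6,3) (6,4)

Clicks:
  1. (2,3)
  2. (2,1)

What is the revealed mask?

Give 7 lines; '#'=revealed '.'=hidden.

Click 1 (2,3) count=0: revealed 25 new [(1,2) (1,3) (1,4) (1,5) (2,0) (2,1) (2,2) (2,3) (2,4) (2,5) (3,0) (3,1) (3,2) (3,3) (3,4) (3,5) (4,0) (4,1) (4,2) (4,3) (4,4) (5,0) (5,1) (6,0) (6,1)] -> total=25
Click 2 (2,1) count=1: revealed 0 new [(none)] -> total=25

Answer: .......
..####.
######.
######.
#####..
##.....
##.....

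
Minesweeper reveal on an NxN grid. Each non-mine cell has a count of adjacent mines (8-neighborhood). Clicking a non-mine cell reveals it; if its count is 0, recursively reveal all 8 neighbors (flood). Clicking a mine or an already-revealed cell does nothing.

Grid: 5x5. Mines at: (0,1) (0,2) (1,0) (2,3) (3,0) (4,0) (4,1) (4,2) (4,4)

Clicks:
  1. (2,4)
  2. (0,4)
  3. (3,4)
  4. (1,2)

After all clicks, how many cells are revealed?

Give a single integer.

Answer: 7

Derivation:
Click 1 (2,4) count=1: revealed 1 new [(2,4)] -> total=1
Click 2 (0,4) count=0: revealed 4 new [(0,3) (0,4) (1,3) (1,4)] -> total=5
Click 3 (3,4) count=2: revealed 1 new [(3,4)] -> total=6
Click 4 (1,2) count=3: revealed 1 new [(1,2)] -> total=7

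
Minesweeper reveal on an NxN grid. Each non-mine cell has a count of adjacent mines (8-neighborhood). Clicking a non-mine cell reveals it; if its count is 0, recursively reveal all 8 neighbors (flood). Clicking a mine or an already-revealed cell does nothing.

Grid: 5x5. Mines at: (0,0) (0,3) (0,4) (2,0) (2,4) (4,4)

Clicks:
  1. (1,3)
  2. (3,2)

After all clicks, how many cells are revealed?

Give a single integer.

Click 1 (1,3) count=3: revealed 1 new [(1,3)] -> total=1
Click 2 (3,2) count=0: revealed 13 new [(1,1) (1,2) (2,1) (2,2) (2,3) (3,0) (3,1) (3,2) (3,3) (4,0) (4,1) (4,2) (4,3)] -> total=14

Answer: 14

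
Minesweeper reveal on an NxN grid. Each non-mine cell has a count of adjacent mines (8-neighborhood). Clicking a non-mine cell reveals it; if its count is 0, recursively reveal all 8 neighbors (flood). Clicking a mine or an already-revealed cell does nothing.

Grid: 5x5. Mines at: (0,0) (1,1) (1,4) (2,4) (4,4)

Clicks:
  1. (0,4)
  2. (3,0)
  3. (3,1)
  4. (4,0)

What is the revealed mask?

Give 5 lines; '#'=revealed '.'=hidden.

Click 1 (0,4) count=1: revealed 1 new [(0,4)] -> total=1
Click 2 (3,0) count=0: revealed 12 new [(2,0) (2,1) (2,2) (2,3) (3,0) (3,1) (3,2) (3,3) (4,0) (4,1) (4,2) (4,3)] -> total=13
Click 3 (3,1) count=0: revealed 0 new [(none)] -> total=13
Click 4 (4,0) count=0: revealed 0 new [(none)] -> total=13

Answer: ....#
.....
####.
####.
####.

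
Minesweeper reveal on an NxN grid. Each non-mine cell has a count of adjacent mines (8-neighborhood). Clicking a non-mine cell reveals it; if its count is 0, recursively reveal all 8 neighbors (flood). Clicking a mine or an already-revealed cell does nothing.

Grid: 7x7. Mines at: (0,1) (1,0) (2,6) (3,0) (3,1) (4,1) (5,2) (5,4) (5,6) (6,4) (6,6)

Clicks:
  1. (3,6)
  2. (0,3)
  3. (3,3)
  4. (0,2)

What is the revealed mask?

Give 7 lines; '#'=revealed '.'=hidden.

Click 1 (3,6) count=1: revealed 1 new [(3,6)] -> total=1
Click 2 (0,3) count=0: revealed 22 new [(0,2) (0,3) (0,4) (0,5) (0,6) (1,2) (1,3) (1,4) (1,5) (1,6) (2,2) (2,3) (2,4) (2,5) (3,2) (3,3) (3,4) (3,5) (4,2) (4,3) (4,4) (4,5)] -> total=23
Click 3 (3,3) count=0: revealed 0 new [(none)] -> total=23
Click 4 (0,2) count=1: revealed 0 new [(none)] -> total=23

Answer: ..#####
..#####
..####.
..#####
..####.
.......
.......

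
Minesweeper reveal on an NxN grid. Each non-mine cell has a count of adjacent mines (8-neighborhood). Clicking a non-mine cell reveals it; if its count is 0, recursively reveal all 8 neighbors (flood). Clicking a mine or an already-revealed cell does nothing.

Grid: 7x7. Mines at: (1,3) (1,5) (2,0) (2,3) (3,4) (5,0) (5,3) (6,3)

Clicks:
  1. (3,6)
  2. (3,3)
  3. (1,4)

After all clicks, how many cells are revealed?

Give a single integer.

Answer: 15

Derivation:
Click 1 (3,6) count=0: revealed 13 new [(2,5) (2,6) (3,5) (3,6) (4,4) (4,5) (4,6) (5,4) (5,5) (5,6) (6,4) (6,5) (6,6)] -> total=13
Click 2 (3,3) count=2: revealed 1 new [(3,3)] -> total=14
Click 3 (1,4) count=3: revealed 1 new [(1,4)] -> total=15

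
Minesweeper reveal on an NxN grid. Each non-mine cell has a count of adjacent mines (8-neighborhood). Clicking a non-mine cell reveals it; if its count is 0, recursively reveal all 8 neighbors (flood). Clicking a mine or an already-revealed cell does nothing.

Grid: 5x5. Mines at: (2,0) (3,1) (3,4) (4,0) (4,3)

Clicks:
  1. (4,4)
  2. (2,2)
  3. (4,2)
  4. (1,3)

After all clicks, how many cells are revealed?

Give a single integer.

Click 1 (4,4) count=2: revealed 1 new [(4,4)] -> total=1
Click 2 (2,2) count=1: revealed 1 new [(2,2)] -> total=2
Click 3 (4,2) count=2: revealed 1 new [(4,2)] -> total=3
Click 4 (1,3) count=0: revealed 13 new [(0,0) (0,1) (0,2) (0,3) (0,4) (1,0) (1,1) (1,2) (1,3) (1,4) (2,1) (2,3) (2,4)] -> total=16

Answer: 16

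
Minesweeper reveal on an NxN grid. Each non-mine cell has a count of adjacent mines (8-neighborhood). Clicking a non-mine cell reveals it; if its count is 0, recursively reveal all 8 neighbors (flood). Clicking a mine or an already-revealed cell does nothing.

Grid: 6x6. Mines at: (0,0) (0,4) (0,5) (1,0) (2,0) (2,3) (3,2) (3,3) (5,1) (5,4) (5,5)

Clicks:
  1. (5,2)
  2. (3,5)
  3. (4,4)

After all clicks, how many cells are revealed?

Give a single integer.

Answer: 9

Derivation:
Click 1 (5,2) count=1: revealed 1 new [(5,2)] -> total=1
Click 2 (3,5) count=0: revealed 8 new [(1,4) (1,5) (2,4) (2,5) (3,4) (3,5) (4,4) (4,5)] -> total=9
Click 3 (4,4) count=3: revealed 0 new [(none)] -> total=9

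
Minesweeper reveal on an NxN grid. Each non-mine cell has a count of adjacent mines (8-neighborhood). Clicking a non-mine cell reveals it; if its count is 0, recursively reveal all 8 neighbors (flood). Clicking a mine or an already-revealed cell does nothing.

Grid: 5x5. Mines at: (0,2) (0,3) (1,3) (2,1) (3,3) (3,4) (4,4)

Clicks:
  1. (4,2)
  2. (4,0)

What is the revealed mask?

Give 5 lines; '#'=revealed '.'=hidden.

Answer: .....
.....
.....
###..
###..

Derivation:
Click 1 (4,2) count=1: revealed 1 new [(4,2)] -> total=1
Click 2 (4,0) count=0: revealed 5 new [(3,0) (3,1) (3,2) (4,0) (4,1)] -> total=6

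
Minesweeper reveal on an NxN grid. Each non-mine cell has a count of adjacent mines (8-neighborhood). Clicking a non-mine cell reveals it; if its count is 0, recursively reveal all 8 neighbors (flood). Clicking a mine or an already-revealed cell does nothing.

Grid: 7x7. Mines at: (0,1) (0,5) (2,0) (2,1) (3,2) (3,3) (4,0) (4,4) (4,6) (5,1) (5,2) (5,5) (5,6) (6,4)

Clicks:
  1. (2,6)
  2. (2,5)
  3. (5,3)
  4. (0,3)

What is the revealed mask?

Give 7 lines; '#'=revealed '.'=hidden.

Answer: ..###..
..#####
..#####
....###
.......
...#...
.......

Derivation:
Click 1 (2,6) count=0: revealed 9 new [(1,4) (1,5) (1,6) (2,4) (2,5) (2,6) (3,4) (3,5) (3,6)] -> total=9
Click 2 (2,5) count=0: revealed 0 new [(none)] -> total=9
Click 3 (5,3) count=3: revealed 1 new [(5,3)] -> total=10
Click 4 (0,3) count=0: revealed 7 new [(0,2) (0,3) (0,4) (1,2) (1,3) (2,2) (2,3)] -> total=17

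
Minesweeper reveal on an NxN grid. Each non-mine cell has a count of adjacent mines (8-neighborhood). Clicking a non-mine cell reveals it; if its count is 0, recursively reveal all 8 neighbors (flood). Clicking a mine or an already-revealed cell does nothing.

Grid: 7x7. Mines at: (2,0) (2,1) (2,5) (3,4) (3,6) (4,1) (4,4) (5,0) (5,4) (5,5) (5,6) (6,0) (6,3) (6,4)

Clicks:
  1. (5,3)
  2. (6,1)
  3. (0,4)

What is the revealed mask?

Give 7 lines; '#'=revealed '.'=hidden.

Answer: #######
#######
..###..
.......
.......
...#...
.#.....

Derivation:
Click 1 (5,3) count=4: revealed 1 new [(5,3)] -> total=1
Click 2 (6,1) count=2: revealed 1 new [(6,1)] -> total=2
Click 3 (0,4) count=0: revealed 17 new [(0,0) (0,1) (0,2) (0,3) (0,4) (0,5) (0,6) (1,0) (1,1) (1,2) (1,3) (1,4) (1,5) (1,6) (2,2) (2,3) (2,4)] -> total=19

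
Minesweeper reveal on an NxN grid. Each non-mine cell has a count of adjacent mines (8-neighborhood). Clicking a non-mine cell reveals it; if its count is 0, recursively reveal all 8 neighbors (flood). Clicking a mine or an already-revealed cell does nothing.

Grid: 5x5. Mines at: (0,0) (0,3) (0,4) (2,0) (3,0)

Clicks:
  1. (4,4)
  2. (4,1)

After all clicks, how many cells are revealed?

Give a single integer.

Answer: 16

Derivation:
Click 1 (4,4) count=0: revealed 16 new [(1,1) (1,2) (1,3) (1,4) (2,1) (2,2) (2,3) (2,4) (3,1) (3,2) (3,3) (3,4) (4,1) (4,2) (4,3) (4,4)] -> total=16
Click 2 (4,1) count=1: revealed 0 new [(none)] -> total=16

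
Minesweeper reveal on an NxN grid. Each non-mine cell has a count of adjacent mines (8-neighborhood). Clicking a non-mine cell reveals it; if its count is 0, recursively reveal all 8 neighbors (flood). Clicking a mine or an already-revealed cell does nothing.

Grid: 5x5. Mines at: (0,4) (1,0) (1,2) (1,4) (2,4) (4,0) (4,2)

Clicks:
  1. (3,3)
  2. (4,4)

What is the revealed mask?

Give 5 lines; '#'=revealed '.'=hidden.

Answer: .....
.....
.....
...##
...##

Derivation:
Click 1 (3,3) count=2: revealed 1 new [(3,3)] -> total=1
Click 2 (4,4) count=0: revealed 3 new [(3,4) (4,3) (4,4)] -> total=4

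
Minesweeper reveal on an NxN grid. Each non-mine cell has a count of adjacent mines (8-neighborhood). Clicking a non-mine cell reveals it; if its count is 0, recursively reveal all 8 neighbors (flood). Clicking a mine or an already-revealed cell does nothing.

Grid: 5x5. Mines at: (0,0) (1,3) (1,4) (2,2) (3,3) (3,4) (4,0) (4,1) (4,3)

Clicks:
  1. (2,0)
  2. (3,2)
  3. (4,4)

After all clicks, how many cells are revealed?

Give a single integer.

Answer: 8

Derivation:
Click 1 (2,0) count=0: revealed 6 new [(1,0) (1,1) (2,0) (2,1) (3,0) (3,1)] -> total=6
Click 2 (3,2) count=4: revealed 1 new [(3,2)] -> total=7
Click 3 (4,4) count=3: revealed 1 new [(4,4)] -> total=8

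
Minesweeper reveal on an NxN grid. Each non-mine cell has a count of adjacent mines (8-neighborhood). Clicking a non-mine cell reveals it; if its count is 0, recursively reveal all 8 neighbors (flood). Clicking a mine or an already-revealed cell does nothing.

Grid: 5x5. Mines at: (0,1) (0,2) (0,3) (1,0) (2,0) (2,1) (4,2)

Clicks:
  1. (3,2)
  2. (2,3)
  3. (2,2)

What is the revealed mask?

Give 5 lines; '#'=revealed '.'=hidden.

Click 1 (3,2) count=2: revealed 1 new [(3,2)] -> total=1
Click 2 (2,3) count=0: revealed 10 new [(1,2) (1,3) (1,4) (2,2) (2,3) (2,4) (3,3) (3,4) (4,3) (4,4)] -> total=11
Click 3 (2,2) count=1: revealed 0 new [(none)] -> total=11

Answer: .....
..###
..###
..###
...##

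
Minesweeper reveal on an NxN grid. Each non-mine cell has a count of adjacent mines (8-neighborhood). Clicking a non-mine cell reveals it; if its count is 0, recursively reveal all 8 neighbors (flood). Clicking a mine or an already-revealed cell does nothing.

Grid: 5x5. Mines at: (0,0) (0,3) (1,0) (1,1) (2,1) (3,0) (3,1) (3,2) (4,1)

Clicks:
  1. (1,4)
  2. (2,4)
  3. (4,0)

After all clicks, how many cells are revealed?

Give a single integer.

Answer: 9

Derivation:
Click 1 (1,4) count=1: revealed 1 new [(1,4)] -> total=1
Click 2 (2,4) count=0: revealed 7 new [(1,3) (2,3) (2,4) (3,3) (3,4) (4,3) (4,4)] -> total=8
Click 3 (4,0) count=3: revealed 1 new [(4,0)] -> total=9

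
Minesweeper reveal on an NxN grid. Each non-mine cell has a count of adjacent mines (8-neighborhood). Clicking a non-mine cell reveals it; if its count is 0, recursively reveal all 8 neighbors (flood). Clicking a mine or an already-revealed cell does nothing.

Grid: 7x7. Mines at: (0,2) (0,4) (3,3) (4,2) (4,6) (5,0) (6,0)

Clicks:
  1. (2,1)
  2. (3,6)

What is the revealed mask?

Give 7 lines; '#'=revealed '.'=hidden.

Answer: ##.....
###....
###....
###...#
##.....
.......
.......

Derivation:
Click 1 (2,1) count=0: revealed 13 new [(0,0) (0,1) (1,0) (1,1) (1,2) (2,0) (2,1) (2,2) (3,0) (3,1) (3,2) (4,0) (4,1)] -> total=13
Click 2 (3,6) count=1: revealed 1 new [(3,6)] -> total=14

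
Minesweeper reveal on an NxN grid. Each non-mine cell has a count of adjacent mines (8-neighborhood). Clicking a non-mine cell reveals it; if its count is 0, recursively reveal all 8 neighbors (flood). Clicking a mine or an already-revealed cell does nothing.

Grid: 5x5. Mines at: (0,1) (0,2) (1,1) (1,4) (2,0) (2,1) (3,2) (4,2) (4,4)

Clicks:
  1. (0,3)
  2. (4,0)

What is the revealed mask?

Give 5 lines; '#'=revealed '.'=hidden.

Click 1 (0,3) count=2: revealed 1 new [(0,3)] -> total=1
Click 2 (4,0) count=0: revealed 4 new [(3,0) (3,1) (4,0) (4,1)] -> total=5

Answer: ...#.
.....
.....
##...
##...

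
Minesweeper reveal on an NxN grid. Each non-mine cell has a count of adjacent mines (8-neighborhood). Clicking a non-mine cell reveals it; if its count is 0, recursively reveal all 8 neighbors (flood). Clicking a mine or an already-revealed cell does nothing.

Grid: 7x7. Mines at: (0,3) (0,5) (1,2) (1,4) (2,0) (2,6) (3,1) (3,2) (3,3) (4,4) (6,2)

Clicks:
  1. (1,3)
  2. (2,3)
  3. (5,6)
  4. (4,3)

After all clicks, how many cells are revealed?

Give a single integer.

Answer: 15

Derivation:
Click 1 (1,3) count=3: revealed 1 new [(1,3)] -> total=1
Click 2 (2,3) count=4: revealed 1 new [(2,3)] -> total=2
Click 3 (5,6) count=0: revealed 12 new [(3,5) (3,6) (4,5) (4,6) (5,3) (5,4) (5,5) (5,6) (6,3) (6,4) (6,5) (6,6)] -> total=14
Click 4 (4,3) count=3: revealed 1 new [(4,3)] -> total=15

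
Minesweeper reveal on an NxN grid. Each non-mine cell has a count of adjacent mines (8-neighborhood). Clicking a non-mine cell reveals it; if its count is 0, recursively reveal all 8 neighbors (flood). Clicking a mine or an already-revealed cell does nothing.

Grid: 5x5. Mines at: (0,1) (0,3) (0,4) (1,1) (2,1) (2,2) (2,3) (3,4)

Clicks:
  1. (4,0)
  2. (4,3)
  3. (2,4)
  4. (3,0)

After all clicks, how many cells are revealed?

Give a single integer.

Click 1 (4,0) count=0: revealed 8 new [(3,0) (3,1) (3,2) (3,3) (4,0) (4,1) (4,2) (4,3)] -> total=8
Click 2 (4,3) count=1: revealed 0 new [(none)] -> total=8
Click 3 (2,4) count=2: revealed 1 new [(2,4)] -> total=9
Click 4 (3,0) count=1: revealed 0 new [(none)] -> total=9

Answer: 9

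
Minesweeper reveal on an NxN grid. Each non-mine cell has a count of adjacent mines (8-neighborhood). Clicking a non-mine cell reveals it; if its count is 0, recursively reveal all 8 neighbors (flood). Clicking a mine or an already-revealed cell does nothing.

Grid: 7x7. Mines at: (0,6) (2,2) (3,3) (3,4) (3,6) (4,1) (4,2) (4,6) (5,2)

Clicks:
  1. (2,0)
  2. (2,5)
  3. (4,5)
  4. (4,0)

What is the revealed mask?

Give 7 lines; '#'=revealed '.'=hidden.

Answer: ######.
######.
##.###.
##.....
#....#.
.......
.......

Derivation:
Click 1 (2,0) count=0: revealed 19 new [(0,0) (0,1) (0,2) (0,3) (0,4) (0,5) (1,0) (1,1) (1,2) (1,3) (1,4) (1,5) (2,0) (2,1) (2,3) (2,4) (2,5) (3,0) (3,1)] -> total=19
Click 2 (2,5) count=2: revealed 0 new [(none)] -> total=19
Click 3 (4,5) count=3: revealed 1 new [(4,5)] -> total=20
Click 4 (4,0) count=1: revealed 1 new [(4,0)] -> total=21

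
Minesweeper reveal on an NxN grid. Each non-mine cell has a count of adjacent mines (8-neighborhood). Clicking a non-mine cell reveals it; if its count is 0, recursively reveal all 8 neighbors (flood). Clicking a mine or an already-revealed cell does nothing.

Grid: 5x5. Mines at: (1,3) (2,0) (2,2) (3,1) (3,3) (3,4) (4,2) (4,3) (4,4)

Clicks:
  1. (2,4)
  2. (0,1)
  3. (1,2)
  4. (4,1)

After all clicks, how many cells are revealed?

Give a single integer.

Click 1 (2,4) count=3: revealed 1 new [(2,4)] -> total=1
Click 2 (0,1) count=0: revealed 6 new [(0,0) (0,1) (0,2) (1,0) (1,1) (1,2)] -> total=7
Click 3 (1,2) count=2: revealed 0 new [(none)] -> total=7
Click 4 (4,1) count=2: revealed 1 new [(4,1)] -> total=8

Answer: 8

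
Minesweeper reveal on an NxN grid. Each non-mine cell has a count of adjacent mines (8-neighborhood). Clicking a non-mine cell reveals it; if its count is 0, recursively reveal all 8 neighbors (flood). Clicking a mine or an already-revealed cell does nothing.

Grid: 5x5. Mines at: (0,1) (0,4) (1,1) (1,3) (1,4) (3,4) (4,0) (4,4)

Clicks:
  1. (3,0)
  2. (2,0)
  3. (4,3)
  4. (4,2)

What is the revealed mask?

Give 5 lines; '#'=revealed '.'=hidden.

Click 1 (3,0) count=1: revealed 1 new [(3,0)] -> total=1
Click 2 (2,0) count=1: revealed 1 new [(2,0)] -> total=2
Click 3 (4,3) count=2: revealed 1 new [(4,3)] -> total=3
Click 4 (4,2) count=0: revealed 8 new [(2,1) (2,2) (2,3) (3,1) (3,2) (3,3) (4,1) (4,2)] -> total=11

Answer: .....
.....
####.
####.
.###.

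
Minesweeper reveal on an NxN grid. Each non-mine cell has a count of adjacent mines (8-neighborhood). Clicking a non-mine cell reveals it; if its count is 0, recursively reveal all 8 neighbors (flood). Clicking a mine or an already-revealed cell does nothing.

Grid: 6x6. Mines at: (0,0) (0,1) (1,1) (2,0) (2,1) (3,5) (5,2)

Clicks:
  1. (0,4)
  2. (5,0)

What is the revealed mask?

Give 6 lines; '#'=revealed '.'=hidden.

Answer: ..####
..####
..####
#####.
#####.
##....

Derivation:
Click 1 (0,4) count=0: revealed 18 new [(0,2) (0,3) (0,4) (0,5) (1,2) (1,3) (1,4) (1,5) (2,2) (2,3) (2,4) (2,5) (3,2) (3,3) (3,4) (4,2) (4,3) (4,4)] -> total=18
Click 2 (5,0) count=0: revealed 6 new [(3,0) (3,1) (4,0) (4,1) (5,0) (5,1)] -> total=24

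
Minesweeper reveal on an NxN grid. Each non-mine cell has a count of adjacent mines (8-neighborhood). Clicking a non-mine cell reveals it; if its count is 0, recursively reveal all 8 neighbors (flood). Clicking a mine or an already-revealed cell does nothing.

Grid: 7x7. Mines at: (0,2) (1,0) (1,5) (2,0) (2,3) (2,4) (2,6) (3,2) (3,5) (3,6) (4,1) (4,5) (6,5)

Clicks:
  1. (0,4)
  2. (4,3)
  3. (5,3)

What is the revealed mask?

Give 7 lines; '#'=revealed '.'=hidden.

Answer: ....#..
.......
.......
.......
..###..
#####..
#####..

Derivation:
Click 1 (0,4) count=1: revealed 1 new [(0,4)] -> total=1
Click 2 (4,3) count=1: revealed 1 new [(4,3)] -> total=2
Click 3 (5,3) count=0: revealed 12 new [(4,2) (4,4) (5,0) (5,1) (5,2) (5,3) (5,4) (6,0) (6,1) (6,2) (6,3) (6,4)] -> total=14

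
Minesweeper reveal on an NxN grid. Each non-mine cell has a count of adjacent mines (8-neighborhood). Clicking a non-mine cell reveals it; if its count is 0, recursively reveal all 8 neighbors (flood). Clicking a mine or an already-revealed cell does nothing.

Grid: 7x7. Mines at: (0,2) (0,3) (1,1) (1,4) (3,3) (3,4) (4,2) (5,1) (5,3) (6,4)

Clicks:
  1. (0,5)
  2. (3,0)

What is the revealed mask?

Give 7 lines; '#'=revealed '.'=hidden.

Answer: .....#.
.......
##.....
##.....
##.....
.......
.......

Derivation:
Click 1 (0,5) count=1: revealed 1 new [(0,5)] -> total=1
Click 2 (3,0) count=0: revealed 6 new [(2,0) (2,1) (3,0) (3,1) (4,0) (4,1)] -> total=7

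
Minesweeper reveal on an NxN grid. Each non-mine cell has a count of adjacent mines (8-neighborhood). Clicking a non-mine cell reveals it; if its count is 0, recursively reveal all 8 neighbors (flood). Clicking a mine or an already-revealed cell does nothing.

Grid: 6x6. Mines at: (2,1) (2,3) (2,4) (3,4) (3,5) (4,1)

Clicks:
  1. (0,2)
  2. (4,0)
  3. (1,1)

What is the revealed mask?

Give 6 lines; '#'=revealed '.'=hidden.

Click 1 (0,2) count=0: revealed 12 new [(0,0) (0,1) (0,2) (0,3) (0,4) (0,5) (1,0) (1,1) (1,2) (1,3) (1,4) (1,5)] -> total=12
Click 2 (4,0) count=1: revealed 1 new [(4,0)] -> total=13
Click 3 (1,1) count=1: revealed 0 new [(none)] -> total=13

Answer: ######
######
......
......
#.....
......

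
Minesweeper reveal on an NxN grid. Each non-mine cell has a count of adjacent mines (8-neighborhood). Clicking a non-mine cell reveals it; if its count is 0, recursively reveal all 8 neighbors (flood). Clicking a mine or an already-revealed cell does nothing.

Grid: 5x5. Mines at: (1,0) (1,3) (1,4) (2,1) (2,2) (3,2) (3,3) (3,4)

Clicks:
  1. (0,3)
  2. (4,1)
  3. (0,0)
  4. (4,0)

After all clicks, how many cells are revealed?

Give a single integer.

Answer: 6

Derivation:
Click 1 (0,3) count=2: revealed 1 new [(0,3)] -> total=1
Click 2 (4,1) count=1: revealed 1 new [(4,1)] -> total=2
Click 3 (0,0) count=1: revealed 1 new [(0,0)] -> total=3
Click 4 (4,0) count=0: revealed 3 new [(3,0) (3,1) (4,0)] -> total=6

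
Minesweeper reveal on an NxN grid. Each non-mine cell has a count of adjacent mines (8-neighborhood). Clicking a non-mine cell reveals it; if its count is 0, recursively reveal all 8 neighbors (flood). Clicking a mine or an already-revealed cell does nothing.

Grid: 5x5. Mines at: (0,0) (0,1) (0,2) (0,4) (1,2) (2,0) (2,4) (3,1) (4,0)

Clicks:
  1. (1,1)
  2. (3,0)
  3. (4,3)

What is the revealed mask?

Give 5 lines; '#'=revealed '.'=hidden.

Answer: .....
.#...
.....
#.###
..###

Derivation:
Click 1 (1,1) count=5: revealed 1 new [(1,1)] -> total=1
Click 2 (3,0) count=3: revealed 1 new [(3,0)] -> total=2
Click 3 (4,3) count=0: revealed 6 new [(3,2) (3,3) (3,4) (4,2) (4,3) (4,4)] -> total=8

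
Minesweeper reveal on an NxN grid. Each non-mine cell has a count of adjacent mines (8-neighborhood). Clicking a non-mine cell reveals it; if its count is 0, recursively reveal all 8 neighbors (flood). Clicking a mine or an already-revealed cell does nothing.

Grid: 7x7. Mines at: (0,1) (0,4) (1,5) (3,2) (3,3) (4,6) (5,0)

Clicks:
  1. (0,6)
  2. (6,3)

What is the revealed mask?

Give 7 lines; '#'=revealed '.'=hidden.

Answer: ......#
.......
.......
.......
.#####.
.######
.######

Derivation:
Click 1 (0,6) count=1: revealed 1 new [(0,6)] -> total=1
Click 2 (6,3) count=0: revealed 17 new [(4,1) (4,2) (4,3) (4,4) (4,5) (5,1) (5,2) (5,3) (5,4) (5,5) (5,6) (6,1) (6,2) (6,3) (6,4) (6,5) (6,6)] -> total=18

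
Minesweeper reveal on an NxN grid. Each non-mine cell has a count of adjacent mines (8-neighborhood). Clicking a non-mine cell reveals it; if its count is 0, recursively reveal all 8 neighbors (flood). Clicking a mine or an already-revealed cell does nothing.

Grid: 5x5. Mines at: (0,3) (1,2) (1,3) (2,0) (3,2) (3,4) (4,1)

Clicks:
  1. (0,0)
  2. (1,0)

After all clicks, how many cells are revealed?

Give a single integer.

Answer: 4

Derivation:
Click 1 (0,0) count=0: revealed 4 new [(0,0) (0,1) (1,0) (1,1)] -> total=4
Click 2 (1,0) count=1: revealed 0 new [(none)] -> total=4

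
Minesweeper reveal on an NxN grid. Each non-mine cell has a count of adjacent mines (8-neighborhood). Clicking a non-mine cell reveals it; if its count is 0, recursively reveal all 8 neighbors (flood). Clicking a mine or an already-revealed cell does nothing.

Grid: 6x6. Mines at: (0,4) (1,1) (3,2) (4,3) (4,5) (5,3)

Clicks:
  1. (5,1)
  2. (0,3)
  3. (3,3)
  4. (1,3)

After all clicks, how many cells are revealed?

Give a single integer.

Answer: 13

Derivation:
Click 1 (5,1) count=0: revealed 10 new [(2,0) (2,1) (3,0) (3,1) (4,0) (4,1) (4,2) (5,0) (5,1) (5,2)] -> total=10
Click 2 (0,3) count=1: revealed 1 new [(0,3)] -> total=11
Click 3 (3,3) count=2: revealed 1 new [(3,3)] -> total=12
Click 4 (1,3) count=1: revealed 1 new [(1,3)] -> total=13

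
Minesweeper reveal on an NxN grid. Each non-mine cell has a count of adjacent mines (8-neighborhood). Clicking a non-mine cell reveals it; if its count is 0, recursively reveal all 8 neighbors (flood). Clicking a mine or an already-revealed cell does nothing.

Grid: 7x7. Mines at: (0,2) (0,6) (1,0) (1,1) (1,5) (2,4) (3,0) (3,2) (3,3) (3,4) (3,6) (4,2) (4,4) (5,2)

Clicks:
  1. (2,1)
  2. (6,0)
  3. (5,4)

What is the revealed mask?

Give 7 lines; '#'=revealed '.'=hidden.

Click 1 (2,1) count=4: revealed 1 new [(2,1)] -> total=1
Click 2 (6,0) count=0: revealed 6 new [(4,0) (4,1) (5,0) (5,1) (6,0) (6,1)] -> total=7
Click 3 (5,4) count=1: revealed 1 new [(5,4)] -> total=8

Answer: .......
.......
.#.....
.......
##.....
##..#..
##.....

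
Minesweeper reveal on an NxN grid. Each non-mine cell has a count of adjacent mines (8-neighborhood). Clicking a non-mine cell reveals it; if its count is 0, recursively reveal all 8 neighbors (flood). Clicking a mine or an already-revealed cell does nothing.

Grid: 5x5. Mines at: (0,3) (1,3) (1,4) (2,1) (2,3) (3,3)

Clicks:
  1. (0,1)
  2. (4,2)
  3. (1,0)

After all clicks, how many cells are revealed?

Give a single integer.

Click 1 (0,1) count=0: revealed 6 new [(0,0) (0,1) (0,2) (1,0) (1,1) (1,2)] -> total=6
Click 2 (4,2) count=1: revealed 1 new [(4,2)] -> total=7
Click 3 (1,0) count=1: revealed 0 new [(none)] -> total=7

Answer: 7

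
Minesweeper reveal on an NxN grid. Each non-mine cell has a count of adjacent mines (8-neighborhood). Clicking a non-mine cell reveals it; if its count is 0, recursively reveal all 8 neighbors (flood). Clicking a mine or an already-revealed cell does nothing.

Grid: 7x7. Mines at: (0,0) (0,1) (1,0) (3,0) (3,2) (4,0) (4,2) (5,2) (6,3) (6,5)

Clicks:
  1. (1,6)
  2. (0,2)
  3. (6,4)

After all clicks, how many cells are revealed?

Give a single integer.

Answer: 28

Derivation:
Click 1 (1,6) count=0: revealed 27 new [(0,2) (0,3) (0,4) (0,5) (0,6) (1,2) (1,3) (1,4) (1,5) (1,6) (2,2) (2,3) (2,4) (2,5) (2,6) (3,3) (3,4) (3,5) (3,6) (4,3) (4,4) (4,5) (4,6) (5,3) (5,4) (5,5) (5,6)] -> total=27
Click 2 (0,2) count=1: revealed 0 new [(none)] -> total=27
Click 3 (6,4) count=2: revealed 1 new [(6,4)] -> total=28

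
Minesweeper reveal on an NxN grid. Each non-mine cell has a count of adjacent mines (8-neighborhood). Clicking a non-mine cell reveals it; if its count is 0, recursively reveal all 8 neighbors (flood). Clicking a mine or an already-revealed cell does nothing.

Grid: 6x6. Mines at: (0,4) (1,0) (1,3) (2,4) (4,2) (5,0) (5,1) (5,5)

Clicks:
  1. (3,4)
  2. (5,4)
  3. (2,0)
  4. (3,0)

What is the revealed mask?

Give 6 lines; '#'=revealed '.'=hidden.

Answer: ......
......
##....
##..#.
##....
....#.

Derivation:
Click 1 (3,4) count=1: revealed 1 new [(3,4)] -> total=1
Click 2 (5,4) count=1: revealed 1 new [(5,4)] -> total=2
Click 3 (2,0) count=1: revealed 1 new [(2,0)] -> total=3
Click 4 (3,0) count=0: revealed 5 new [(2,1) (3,0) (3,1) (4,0) (4,1)] -> total=8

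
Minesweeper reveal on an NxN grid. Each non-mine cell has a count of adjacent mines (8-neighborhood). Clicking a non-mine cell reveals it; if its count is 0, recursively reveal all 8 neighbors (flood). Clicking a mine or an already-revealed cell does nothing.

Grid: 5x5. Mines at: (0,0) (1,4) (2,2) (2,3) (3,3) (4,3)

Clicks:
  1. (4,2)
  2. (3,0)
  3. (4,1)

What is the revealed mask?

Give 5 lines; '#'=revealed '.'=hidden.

Click 1 (4,2) count=2: revealed 1 new [(4,2)] -> total=1
Click 2 (3,0) count=0: revealed 9 new [(1,0) (1,1) (2,0) (2,1) (3,0) (3,1) (3,2) (4,0) (4,1)] -> total=10
Click 3 (4,1) count=0: revealed 0 new [(none)] -> total=10

Answer: .....
##...
##...
###..
###..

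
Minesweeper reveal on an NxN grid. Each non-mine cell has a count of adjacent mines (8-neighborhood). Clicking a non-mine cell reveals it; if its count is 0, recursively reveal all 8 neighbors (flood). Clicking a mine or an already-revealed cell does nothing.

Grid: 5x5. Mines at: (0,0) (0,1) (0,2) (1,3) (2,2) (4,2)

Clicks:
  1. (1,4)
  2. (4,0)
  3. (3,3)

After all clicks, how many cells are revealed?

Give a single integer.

Answer: 10

Derivation:
Click 1 (1,4) count=1: revealed 1 new [(1,4)] -> total=1
Click 2 (4,0) count=0: revealed 8 new [(1,0) (1,1) (2,0) (2,1) (3,0) (3,1) (4,0) (4,1)] -> total=9
Click 3 (3,3) count=2: revealed 1 new [(3,3)] -> total=10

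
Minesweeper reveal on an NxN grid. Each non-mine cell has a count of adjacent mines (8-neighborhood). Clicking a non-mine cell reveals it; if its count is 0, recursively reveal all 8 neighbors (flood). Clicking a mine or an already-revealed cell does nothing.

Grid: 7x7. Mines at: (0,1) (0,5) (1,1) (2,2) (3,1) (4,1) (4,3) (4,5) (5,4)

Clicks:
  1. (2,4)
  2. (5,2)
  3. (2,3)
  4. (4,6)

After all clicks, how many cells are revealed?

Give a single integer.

Click 1 (2,4) count=0: revealed 12 new [(1,3) (1,4) (1,5) (1,6) (2,3) (2,4) (2,5) (2,6) (3,3) (3,4) (3,5) (3,6)] -> total=12
Click 2 (5,2) count=2: revealed 1 new [(5,2)] -> total=13
Click 3 (2,3) count=1: revealed 0 new [(none)] -> total=13
Click 4 (4,6) count=1: revealed 1 new [(4,6)] -> total=14

Answer: 14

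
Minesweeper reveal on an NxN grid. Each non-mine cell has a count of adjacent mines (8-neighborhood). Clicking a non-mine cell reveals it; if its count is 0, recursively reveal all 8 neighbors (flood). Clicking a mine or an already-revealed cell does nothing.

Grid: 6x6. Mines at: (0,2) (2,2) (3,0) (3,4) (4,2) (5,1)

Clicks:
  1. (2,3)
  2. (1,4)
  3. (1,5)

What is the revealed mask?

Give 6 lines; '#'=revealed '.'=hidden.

Answer: ...###
...###
...###
......
......
......

Derivation:
Click 1 (2,3) count=2: revealed 1 new [(2,3)] -> total=1
Click 2 (1,4) count=0: revealed 8 new [(0,3) (0,4) (0,5) (1,3) (1,4) (1,5) (2,4) (2,5)] -> total=9
Click 3 (1,5) count=0: revealed 0 new [(none)] -> total=9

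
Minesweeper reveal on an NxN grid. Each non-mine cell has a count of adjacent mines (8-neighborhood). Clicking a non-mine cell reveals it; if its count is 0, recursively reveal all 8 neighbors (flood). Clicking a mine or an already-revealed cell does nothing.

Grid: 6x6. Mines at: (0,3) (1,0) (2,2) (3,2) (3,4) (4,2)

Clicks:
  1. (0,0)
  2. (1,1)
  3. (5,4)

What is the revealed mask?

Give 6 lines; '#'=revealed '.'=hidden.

Answer: #.....
.#....
......
......
...###
...###

Derivation:
Click 1 (0,0) count=1: revealed 1 new [(0,0)] -> total=1
Click 2 (1,1) count=2: revealed 1 new [(1,1)] -> total=2
Click 3 (5,4) count=0: revealed 6 new [(4,3) (4,4) (4,5) (5,3) (5,4) (5,5)] -> total=8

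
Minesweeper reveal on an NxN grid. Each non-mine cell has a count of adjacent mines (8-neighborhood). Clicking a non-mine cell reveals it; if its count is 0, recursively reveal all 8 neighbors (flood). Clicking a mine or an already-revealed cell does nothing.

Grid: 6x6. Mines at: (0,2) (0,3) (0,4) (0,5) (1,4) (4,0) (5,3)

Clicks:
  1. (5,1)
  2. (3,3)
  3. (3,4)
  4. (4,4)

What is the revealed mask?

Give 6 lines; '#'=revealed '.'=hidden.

Answer: ##....
####..
######
######
.#####
.#..##

Derivation:
Click 1 (5,1) count=1: revealed 1 new [(5,1)] -> total=1
Click 2 (3,3) count=0: revealed 25 new [(0,0) (0,1) (1,0) (1,1) (1,2) (1,3) (2,0) (2,1) (2,2) (2,3) (2,4) (2,5) (3,0) (3,1) (3,2) (3,3) (3,4) (3,5) (4,1) (4,2) (4,3) (4,4) (4,5) (5,4) (5,5)] -> total=26
Click 3 (3,4) count=0: revealed 0 new [(none)] -> total=26
Click 4 (4,4) count=1: revealed 0 new [(none)] -> total=26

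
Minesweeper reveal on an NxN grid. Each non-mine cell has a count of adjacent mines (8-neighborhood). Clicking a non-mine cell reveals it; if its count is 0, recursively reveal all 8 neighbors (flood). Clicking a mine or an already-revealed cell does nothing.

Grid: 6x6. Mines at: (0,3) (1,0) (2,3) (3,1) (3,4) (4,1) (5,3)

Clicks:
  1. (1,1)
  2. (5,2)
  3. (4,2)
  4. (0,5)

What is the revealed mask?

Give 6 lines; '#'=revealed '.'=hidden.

Click 1 (1,1) count=1: revealed 1 new [(1,1)] -> total=1
Click 2 (5,2) count=2: revealed 1 new [(5,2)] -> total=2
Click 3 (4,2) count=3: revealed 1 new [(4,2)] -> total=3
Click 4 (0,5) count=0: revealed 6 new [(0,4) (0,5) (1,4) (1,5) (2,4) (2,5)] -> total=9

Answer: ....##
.#..##
....##
......
..#...
..#...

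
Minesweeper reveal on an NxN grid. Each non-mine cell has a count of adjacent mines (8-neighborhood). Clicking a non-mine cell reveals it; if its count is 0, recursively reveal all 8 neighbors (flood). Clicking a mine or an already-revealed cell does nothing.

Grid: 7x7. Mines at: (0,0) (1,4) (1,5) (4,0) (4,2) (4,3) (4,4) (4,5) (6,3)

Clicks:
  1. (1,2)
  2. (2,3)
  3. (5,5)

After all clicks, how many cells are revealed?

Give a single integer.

Answer: 16

Derivation:
Click 1 (1,2) count=0: revealed 15 new [(0,1) (0,2) (0,3) (1,0) (1,1) (1,2) (1,3) (2,0) (2,1) (2,2) (2,3) (3,0) (3,1) (3,2) (3,3)] -> total=15
Click 2 (2,3) count=1: revealed 0 new [(none)] -> total=15
Click 3 (5,5) count=2: revealed 1 new [(5,5)] -> total=16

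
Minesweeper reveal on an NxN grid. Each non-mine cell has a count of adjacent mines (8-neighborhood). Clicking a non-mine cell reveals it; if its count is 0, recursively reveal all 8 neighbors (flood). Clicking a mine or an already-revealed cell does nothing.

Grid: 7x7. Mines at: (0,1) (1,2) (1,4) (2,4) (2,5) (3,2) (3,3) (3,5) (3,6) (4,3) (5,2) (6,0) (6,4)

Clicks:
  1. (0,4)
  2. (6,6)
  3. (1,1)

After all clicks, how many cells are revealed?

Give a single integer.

Click 1 (0,4) count=1: revealed 1 new [(0,4)] -> total=1
Click 2 (6,6) count=0: revealed 6 new [(4,5) (4,6) (5,5) (5,6) (6,5) (6,6)] -> total=7
Click 3 (1,1) count=2: revealed 1 new [(1,1)] -> total=8

Answer: 8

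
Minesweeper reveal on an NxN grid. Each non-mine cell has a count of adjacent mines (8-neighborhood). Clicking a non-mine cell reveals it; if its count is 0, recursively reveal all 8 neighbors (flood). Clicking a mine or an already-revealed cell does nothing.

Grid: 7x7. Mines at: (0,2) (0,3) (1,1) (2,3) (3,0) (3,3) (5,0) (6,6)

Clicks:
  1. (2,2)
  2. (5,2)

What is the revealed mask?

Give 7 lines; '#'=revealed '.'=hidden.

Click 1 (2,2) count=3: revealed 1 new [(2,2)] -> total=1
Click 2 (5,2) count=0: revealed 29 new [(0,4) (0,5) (0,6) (1,4) (1,5) (1,6) (2,4) (2,5) (2,6) (3,4) (3,5) (3,6) (4,1) (4,2) (4,3) (4,4) (4,5) (4,6) (5,1) (5,2) (5,3) (5,4) (5,5) (5,6) (6,1) (6,2) (6,3) (6,4) (6,5)] -> total=30

Answer: ....###
....###
..#.###
....###
.######
.######
.#####.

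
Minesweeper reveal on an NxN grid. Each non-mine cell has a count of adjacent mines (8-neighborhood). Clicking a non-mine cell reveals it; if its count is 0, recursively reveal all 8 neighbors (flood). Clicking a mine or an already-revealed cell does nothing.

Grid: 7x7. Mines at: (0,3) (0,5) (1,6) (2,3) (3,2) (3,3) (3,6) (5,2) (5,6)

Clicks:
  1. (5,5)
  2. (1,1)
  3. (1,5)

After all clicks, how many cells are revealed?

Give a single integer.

Click 1 (5,5) count=1: revealed 1 new [(5,5)] -> total=1
Click 2 (1,1) count=0: revealed 17 new [(0,0) (0,1) (0,2) (1,0) (1,1) (1,2) (2,0) (2,1) (2,2) (3,0) (3,1) (4,0) (4,1) (5,0) (5,1) (6,0) (6,1)] -> total=18
Click 3 (1,5) count=2: revealed 1 new [(1,5)] -> total=19

Answer: 19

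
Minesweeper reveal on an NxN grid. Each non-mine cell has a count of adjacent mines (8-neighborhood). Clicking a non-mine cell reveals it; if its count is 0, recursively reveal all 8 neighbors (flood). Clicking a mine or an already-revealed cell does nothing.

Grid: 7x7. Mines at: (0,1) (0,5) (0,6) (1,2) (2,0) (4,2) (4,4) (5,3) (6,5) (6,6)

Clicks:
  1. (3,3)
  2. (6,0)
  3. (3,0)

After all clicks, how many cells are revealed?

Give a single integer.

Answer: 11

Derivation:
Click 1 (3,3) count=2: revealed 1 new [(3,3)] -> total=1
Click 2 (6,0) count=0: revealed 10 new [(3,0) (3,1) (4,0) (4,1) (5,0) (5,1) (5,2) (6,0) (6,1) (6,2)] -> total=11
Click 3 (3,0) count=1: revealed 0 new [(none)] -> total=11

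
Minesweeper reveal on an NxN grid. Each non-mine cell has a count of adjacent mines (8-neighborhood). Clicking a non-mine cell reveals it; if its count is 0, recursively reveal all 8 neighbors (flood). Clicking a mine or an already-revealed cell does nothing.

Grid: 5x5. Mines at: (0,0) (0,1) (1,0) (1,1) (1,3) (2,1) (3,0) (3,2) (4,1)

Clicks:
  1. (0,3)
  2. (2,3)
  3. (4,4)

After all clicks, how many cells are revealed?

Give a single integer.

Answer: 7

Derivation:
Click 1 (0,3) count=1: revealed 1 new [(0,3)] -> total=1
Click 2 (2,3) count=2: revealed 1 new [(2,3)] -> total=2
Click 3 (4,4) count=0: revealed 5 new [(2,4) (3,3) (3,4) (4,3) (4,4)] -> total=7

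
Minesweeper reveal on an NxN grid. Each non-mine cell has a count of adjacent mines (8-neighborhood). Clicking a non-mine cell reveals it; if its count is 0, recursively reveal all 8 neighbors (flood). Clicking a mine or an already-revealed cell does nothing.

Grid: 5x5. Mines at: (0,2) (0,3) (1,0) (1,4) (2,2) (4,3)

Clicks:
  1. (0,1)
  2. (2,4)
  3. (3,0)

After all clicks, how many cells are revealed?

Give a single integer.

Click 1 (0,1) count=2: revealed 1 new [(0,1)] -> total=1
Click 2 (2,4) count=1: revealed 1 new [(2,4)] -> total=2
Click 3 (3,0) count=0: revealed 8 new [(2,0) (2,1) (3,0) (3,1) (3,2) (4,0) (4,1) (4,2)] -> total=10

Answer: 10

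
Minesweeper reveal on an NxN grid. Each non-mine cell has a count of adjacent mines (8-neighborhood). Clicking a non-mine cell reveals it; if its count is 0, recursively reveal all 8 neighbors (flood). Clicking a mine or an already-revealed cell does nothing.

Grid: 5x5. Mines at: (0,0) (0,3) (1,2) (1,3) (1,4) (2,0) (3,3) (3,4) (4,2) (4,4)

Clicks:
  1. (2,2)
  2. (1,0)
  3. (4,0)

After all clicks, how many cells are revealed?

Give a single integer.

Click 1 (2,2) count=3: revealed 1 new [(2,2)] -> total=1
Click 2 (1,0) count=2: revealed 1 new [(1,0)] -> total=2
Click 3 (4,0) count=0: revealed 4 new [(3,0) (3,1) (4,0) (4,1)] -> total=6

Answer: 6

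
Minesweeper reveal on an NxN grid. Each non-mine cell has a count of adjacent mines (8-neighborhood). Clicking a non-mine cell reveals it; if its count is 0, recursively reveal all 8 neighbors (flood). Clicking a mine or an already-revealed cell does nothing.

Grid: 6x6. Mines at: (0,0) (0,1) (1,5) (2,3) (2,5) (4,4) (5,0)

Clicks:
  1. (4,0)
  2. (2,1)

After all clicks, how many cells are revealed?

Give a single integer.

Answer: 17

Derivation:
Click 1 (4,0) count=1: revealed 1 new [(4,0)] -> total=1
Click 2 (2,1) count=0: revealed 16 new [(1,0) (1,1) (1,2) (2,0) (2,1) (2,2) (3,0) (3,1) (3,2) (3,3) (4,1) (4,2) (4,3) (5,1) (5,2) (5,3)] -> total=17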